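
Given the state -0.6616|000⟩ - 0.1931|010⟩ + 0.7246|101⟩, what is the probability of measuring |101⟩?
0.525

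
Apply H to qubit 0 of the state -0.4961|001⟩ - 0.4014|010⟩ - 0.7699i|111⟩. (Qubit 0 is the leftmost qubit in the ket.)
-0.3508|001⟩ - 0.2838|010⟩ - 0.5444i|011⟩ - 0.3508|101⟩ - 0.2838|110⟩ + 0.5444i|111⟩

H on qubit 0 mixes each pair of kets that differ only in qubit 0: amplitudes (a, b) of (|…0…⟩, |…1…⟩) become ((a + b)/√2, (a − b)/√2). Kets absent from the input have amplitude 0.
(|001⟩, |101⟩): (a, b) = (-0.4961, 0) → (-0.3508, -0.3508)
(|010⟩, |110⟩): (a, b) = (-0.4014, 0) → (-0.2838, -0.2838)
(|011⟩, |111⟩): (a, b) = (0, -0.7699i) → (-0.5444i, 0.5444i)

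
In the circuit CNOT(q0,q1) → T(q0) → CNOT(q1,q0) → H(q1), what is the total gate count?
4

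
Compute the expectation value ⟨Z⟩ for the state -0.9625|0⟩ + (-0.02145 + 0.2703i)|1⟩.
0.8529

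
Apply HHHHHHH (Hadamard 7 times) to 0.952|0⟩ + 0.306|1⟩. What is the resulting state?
0.8895|0⟩ + 0.4568|1⟩

H² = I, so H^7 = H: a single Hadamard. With (a, b) = (0.952, 0.306), H gives ((a + b)/√2, (a − b)/√2) = (0.8895, 0.4568).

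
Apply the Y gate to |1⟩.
-i|0⟩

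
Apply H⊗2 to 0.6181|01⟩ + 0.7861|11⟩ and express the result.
0.7021|00⟩ - 0.7021|01⟩ - 0.084|10⟩ + 0.084|11⟩

H⊗2 gives amp(|y⟩) = (1/2) Σ_x (−1)^(x·y) amp(|x⟩), where x·y is the number of positions in which both x and y have a 1.
|00⟩: (0.6181 + 0.7861)/2 = 0.7021
|01⟩: (-0.6181 - 0.7861)/2 = -0.7021
|10⟩: (0.6181 - 0.7861)/2 = -0.084
|11⟩: (-0.6181 + 0.7861)/2 = 0.084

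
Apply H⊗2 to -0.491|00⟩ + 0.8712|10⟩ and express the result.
0.1901|00⟩ + 0.1901|01⟩ - 0.6811|10⟩ - 0.6811|11⟩

H⊗2 gives amp(|y⟩) = (1/2) Σ_x (−1)^(x·y) amp(|x⟩), where x·y is the number of positions in which both x and y have a 1.
|00⟩: (-0.491 + 0.8712)/2 = 0.1901
|01⟩: (-0.491 + 0.8712)/2 = 0.1901
|10⟩: (-0.491 - 0.8712)/2 = -0.6811
|11⟩: (-0.491 - 0.8712)/2 = -0.6811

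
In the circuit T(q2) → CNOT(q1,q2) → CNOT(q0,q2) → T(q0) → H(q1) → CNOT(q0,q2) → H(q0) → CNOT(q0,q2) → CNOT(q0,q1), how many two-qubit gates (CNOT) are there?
5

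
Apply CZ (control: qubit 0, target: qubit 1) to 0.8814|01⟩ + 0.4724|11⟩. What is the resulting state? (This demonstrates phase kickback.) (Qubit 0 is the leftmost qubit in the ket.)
0.8814|01⟩ - 0.4724|11⟩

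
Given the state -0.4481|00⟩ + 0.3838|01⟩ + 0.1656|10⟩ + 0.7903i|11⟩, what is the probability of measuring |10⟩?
0.02742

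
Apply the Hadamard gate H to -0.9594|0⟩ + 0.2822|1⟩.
-0.4789|0⟩ - 0.8779|1⟩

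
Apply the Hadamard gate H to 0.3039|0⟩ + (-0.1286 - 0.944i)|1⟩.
(0.124 - 0.6675i)|0⟩ + (0.3058 + 0.6675i)|1⟩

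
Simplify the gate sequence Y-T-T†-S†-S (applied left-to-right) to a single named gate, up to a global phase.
Y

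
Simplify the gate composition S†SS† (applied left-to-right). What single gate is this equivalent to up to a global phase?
S†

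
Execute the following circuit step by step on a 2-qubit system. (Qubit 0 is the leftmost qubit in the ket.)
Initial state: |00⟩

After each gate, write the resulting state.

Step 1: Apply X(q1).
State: |01⟩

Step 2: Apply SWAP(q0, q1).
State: |10⟩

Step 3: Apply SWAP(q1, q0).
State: |01⟩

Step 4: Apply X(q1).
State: |00⟩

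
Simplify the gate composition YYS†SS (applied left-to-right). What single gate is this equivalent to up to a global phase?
S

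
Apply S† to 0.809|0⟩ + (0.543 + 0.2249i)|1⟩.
0.809|0⟩ + (0.2249 - 0.543i)|1⟩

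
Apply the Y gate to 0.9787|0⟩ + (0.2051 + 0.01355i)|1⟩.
(0.01355 - 0.2051i)|0⟩ + 0.9787i|1⟩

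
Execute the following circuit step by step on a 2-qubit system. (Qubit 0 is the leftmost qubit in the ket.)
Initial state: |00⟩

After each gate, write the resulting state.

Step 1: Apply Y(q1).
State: i|01⟩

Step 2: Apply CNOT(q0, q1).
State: i|01⟩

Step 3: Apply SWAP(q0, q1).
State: i|10⟩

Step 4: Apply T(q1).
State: i|10⟩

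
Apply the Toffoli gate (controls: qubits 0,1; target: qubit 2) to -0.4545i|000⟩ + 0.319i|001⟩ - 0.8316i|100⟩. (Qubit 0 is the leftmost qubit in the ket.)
-0.4545i|000⟩ + 0.319i|001⟩ - 0.8316i|100⟩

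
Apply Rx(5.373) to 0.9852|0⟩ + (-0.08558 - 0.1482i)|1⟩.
(-0.9501 + 0.03762i)|0⟩ + (0.07687 - 0.2999i)|1⟩

Rx(5.373) = [[cos(θ/2), −i·sin(θ/2)], [−i·sin(θ/2), cos(θ/2)]]; θ = 5.373, cos(θ/2) ≈ -0.89822, sin(θ/2) ≈ 0.439546.
With a = amp(|0⟩) = 0.9852 and b = amp(|1⟩) = (-0.08558 - 0.1482i):
new amp(|0⟩) = (-0.89822)·a + (-0.439546i)·b = (-0.9501 + 0.03762i)
new amp(|1⟩) = (-0.439546i)·a + (-0.89822)·b = (0.07687 - 0.2999i)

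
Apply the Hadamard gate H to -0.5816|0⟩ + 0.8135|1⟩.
0.164|0⟩ - 0.9865|1⟩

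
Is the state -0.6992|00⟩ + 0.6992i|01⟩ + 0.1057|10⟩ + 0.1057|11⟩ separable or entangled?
Entangled

Writing the state as a|00⟩ + b|01⟩ + c|10⟩ + d|11⟩, it is a product state iff ad − bc = 0.
Here (a, b, c, d) = (-0.6992, 0.6992i, 0.1057, 0.1057): ad − bc = (-0.6992)(0.1057) − (0.6992i)(0.1057) = (-0.07391 - 0.07391i) ≠ 0, so the state is entangled.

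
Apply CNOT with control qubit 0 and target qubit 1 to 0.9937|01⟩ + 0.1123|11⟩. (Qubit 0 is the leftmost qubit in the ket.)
0.9937|01⟩ + 0.1123|10⟩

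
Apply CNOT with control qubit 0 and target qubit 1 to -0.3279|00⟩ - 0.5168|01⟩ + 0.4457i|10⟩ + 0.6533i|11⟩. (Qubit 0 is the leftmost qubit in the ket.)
-0.3279|00⟩ - 0.5168|01⟩ + 0.6533i|10⟩ + 0.4457i|11⟩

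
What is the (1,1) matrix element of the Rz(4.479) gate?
(-0.62 + 0.7846i)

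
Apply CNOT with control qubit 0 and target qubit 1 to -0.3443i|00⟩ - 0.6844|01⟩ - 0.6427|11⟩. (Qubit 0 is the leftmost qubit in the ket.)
-0.3443i|00⟩ - 0.6844|01⟩ - 0.6427|10⟩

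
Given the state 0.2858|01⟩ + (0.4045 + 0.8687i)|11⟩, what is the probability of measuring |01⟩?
0.08168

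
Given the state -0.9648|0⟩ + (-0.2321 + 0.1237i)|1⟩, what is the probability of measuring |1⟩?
0.06917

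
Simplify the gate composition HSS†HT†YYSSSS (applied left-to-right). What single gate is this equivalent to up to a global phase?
T†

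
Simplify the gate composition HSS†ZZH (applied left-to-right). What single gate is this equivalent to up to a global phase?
I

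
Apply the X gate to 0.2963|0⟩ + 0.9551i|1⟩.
0.9551i|0⟩ + 0.2963|1⟩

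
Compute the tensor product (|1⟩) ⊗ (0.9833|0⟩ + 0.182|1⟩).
0.9833|10⟩ + 0.182|11⟩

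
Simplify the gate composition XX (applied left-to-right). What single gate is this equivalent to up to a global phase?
I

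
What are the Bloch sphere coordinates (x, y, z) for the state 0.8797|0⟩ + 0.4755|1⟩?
(0.8366, 0, 0.5478)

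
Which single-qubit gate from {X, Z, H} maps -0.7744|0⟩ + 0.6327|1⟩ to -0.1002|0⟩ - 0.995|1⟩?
H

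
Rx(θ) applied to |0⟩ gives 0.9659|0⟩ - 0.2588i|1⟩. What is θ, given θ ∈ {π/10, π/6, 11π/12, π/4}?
π/6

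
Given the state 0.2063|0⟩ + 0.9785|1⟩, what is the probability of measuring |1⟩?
0.9575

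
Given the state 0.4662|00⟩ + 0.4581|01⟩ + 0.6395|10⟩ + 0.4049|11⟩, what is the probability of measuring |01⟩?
0.2099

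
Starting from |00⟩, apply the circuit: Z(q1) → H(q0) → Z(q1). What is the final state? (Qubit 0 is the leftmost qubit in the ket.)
1/√2|00⟩ + 1/√2|10⟩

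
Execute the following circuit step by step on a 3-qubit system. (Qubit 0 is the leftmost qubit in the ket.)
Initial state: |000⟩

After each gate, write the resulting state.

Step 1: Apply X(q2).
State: |001⟩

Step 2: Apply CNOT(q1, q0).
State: |001⟩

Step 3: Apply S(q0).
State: |001⟩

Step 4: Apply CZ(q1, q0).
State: |001⟩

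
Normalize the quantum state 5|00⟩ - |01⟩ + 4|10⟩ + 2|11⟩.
0.7372|00⟩ - 0.1474|01⟩ + 0.5898|10⟩ + 0.2949|11⟩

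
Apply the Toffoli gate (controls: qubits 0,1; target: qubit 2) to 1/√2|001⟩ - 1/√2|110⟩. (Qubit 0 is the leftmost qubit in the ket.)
1/√2|001⟩ - 1/√2|111⟩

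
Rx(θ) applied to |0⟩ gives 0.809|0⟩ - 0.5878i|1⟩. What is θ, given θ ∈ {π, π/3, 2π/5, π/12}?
2π/5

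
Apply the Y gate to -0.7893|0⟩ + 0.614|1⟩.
-0.614i|0⟩ - 0.7893i|1⟩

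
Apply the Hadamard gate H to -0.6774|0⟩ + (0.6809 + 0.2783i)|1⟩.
(0.002475 + 0.1968i)|0⟩ + (-0.9605 - 0.1968i)|1⟩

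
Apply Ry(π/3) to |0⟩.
0.866|0⟩ + 1/2|1⟩

Ry(π/3) = [[cos(θ/2), −sin(θ/2)], [sin(θ/2), cos(θ/2)]]; θ = π/3, cos(θ/2) ≈ 0.866025, sin(θ/2) ≈ 0.5.
With a = amp(|0⟩) = 1 and b = amp(|1⟩) = 0:
new amp(|0⟩) = (0.866025)·a + (-0.5)·b = 0.866
new amp(|1⟩) = (0.5)·a + (0.866025)·b = 1/2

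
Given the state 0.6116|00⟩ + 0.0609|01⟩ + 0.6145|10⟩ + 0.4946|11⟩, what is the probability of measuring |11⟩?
0.2446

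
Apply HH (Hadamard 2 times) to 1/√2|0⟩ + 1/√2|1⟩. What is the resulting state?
1/√2|0⟩ + 1/√2|1⟩

H² = I, so an even number of Hadamards cancels: H^2 = I and the state is unchanged.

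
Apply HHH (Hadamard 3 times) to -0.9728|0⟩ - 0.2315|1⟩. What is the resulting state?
-0.8516|0⟩ - 0.5242|1⟩

H² = I, so H^3 = H: a single Hadamard. With (a, b) = (-0.9728, -0.2315), H gives ((a + b)/√2, (a − b)/√2) = (-0.8516, -0.5242).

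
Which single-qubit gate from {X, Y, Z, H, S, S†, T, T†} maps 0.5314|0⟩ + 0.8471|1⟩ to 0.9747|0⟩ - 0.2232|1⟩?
H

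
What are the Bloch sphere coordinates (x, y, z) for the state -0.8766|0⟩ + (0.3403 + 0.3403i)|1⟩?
(-0.5966, -0.5966, 0.5368)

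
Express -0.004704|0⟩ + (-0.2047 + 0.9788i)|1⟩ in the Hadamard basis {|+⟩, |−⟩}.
(-0.1481 + 0.6921i)|+⟩ + (0.1414 - 0.6921i)|−⟩

With |ψ⟩ = α|0⟩ + β|1⟩, the Hadamard-basis coefficients are ⟨+|ψ⟩ = (α + β)/√2 and ⟨−|ψ⟩ = (α − β)/√2.
Here α = -0.004704, β = (-0.2047 + 0.9788i): (α + β)/√2 = (-0.1481 + 0.6921i), (α − β)/√2 = (0.1414 - 0.6921i).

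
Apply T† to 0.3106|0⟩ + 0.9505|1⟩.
0.3106|0⟩ + (0.6721 - 0.6721i)|1⟩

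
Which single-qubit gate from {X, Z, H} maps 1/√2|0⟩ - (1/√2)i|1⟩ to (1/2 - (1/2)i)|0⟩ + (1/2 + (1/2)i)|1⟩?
H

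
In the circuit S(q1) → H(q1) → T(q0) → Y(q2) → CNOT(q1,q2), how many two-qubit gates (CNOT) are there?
1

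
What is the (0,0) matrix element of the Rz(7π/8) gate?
(0.1951 - 0.9808i)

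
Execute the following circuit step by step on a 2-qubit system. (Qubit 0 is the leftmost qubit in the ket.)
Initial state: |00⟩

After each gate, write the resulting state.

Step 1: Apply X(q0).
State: |10⟩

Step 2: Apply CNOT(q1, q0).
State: |10⟩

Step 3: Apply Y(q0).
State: -i|00⟩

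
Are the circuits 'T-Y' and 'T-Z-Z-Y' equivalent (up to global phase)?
Yes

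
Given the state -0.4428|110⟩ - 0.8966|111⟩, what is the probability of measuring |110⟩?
0.1961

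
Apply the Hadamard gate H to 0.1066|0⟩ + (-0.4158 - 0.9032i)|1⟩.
(-0.2186 - 0.6387i)|0⟩ + (0.3694 + 0.6387i)|1⟩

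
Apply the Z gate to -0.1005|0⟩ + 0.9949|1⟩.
-0.1005|0⟩ - 0.9949|1⟩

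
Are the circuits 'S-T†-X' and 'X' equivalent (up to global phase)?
No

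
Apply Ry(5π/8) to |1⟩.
-0.8315|0⟩ + 0.5556|1⟩

Ry(5π/8) = [[cos(θ/2), −sin(θ/2)], [sin(θ/2), cos(θ/2)]]; θ = 5π/8, cos(θ/2) ≈ 0.55557, sin(θ/2) ≈ 0.83147.
With a = amp(|0⟩) = 0 and b = amp(|1⟩) = 1:
new amp(|0⟩) = (0.55557)·a + (-0.83147)·b = -0.8315
new amp(|1⟩) = (0.83147)·a + (0.55557)·b = 0.5556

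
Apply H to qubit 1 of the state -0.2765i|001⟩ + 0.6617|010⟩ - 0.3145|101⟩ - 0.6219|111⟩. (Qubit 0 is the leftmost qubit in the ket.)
0.4679|000⟩ - 0.1955i|001⟩ - 0.4679|010⟩ - 0.1955i|011⟩ - 0.6621|101⟩ + 0.2174|111⟩

H on qubit 1 mixes each pair of kets that differ only in qubit 1: amplitudes (a, b) of (|…0…⟩, |…1…⟩) become ((a + b)/√2, (a − b)/√2). Kets absent from the input have amplitude 0.
(|000⟩, |010⟩): (a, b) = (0, 0.6617) → (0.4679, -0.4679)
(|001⟩, |011⟩): (a, b) = (-0.2765i, 0) → (-0.1955i, -0.1955i)
(|101⟩, |111⟩): (a, b) = (-0.3145, -0.6219) → (-0.6621, 0.2174)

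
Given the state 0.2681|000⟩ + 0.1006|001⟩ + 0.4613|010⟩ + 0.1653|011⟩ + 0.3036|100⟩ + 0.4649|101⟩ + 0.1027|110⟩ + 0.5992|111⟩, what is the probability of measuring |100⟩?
0.09217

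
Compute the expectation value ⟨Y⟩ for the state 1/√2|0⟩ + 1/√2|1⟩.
0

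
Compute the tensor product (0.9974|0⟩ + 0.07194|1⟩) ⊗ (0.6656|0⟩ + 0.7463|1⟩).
0.6639|00⟩ + 0.7444|01⟩ + 0.04788|10⟩ + 0.05369|11⟩

amp(|b₁b₂…⟩) = product of the factor amplitudes for bits b₁, b₂, …; only kets whose every factor amplitude is nonzero survive.
|00⟩: (0.9974)(0.6656) = 0.6639
|01⟩: (0.9974)(0.7463) = 0.7444
|10⟩: (0.07194)(0.6656) = 0.04788
|11⟩: (0.07194)(0.7463) = 0.05369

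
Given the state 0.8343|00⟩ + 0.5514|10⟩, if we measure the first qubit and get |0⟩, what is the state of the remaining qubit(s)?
|0⟩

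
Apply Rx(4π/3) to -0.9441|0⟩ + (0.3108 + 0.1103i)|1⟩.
(0.5676 - 0.2692i)|0⟩ + (-0.1554 + 0.7625i)|1⟩

Rx(4π/3) = [[cos(θ/2), −i·sin(θ/2)], [−i·sin(θ/2), cos(θ/2)]]; θ = 4π/3, cos(θ/2) ≈ -0.5, sin(θ/2) ≈ 0.866025.
With a = amp(|0⟩) = -0.9441 and b = amp(|1⟩) = (0.3108 + 0.1103i):
new amp(|0⟩) = (-0.5)·a + (-0.866025i)·b = (0.5676 - 0.2692i)
new amp(|1⟩) = (-0.866025i)·a + (-0.5)·b = (-0.1554 + 0.7625i)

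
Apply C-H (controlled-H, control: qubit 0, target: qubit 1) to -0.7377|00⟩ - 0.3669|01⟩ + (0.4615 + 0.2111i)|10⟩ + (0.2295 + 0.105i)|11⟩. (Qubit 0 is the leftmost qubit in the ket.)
-0.7377|00⟩ - 0.3669|01⟩ + (0.4886 + 0.2235i)|10⟩ + (0.164 + 0.07502i)|11⟩

C-H leaves the control-|0⟩ kets |00⟩, |01⟩ unchanged and applies H to qubit 1 on the control-|1⟩ pair (|10⟩, |11⟩).
H = [[1/√2, 1/√2], [1/√2, -1/√2]].
With a = amp(|10⟩) = (0.4615 + 0.2111i) and b = amp(|11⟩) = (0.2295 + 0.105i):
new amp(|10⟩) = (1/√2)·a + (1/√2)·b = (0.4886 + 0.2235i)
new amp(|11⟩) = (1/√2)·a + (-1/√2)·b = (0.164 + 0.07502i)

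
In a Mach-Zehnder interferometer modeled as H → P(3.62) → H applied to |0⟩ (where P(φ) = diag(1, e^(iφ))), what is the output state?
(0.05614 - 0.2302i)|0⟩ + (0.9439 + 0.2302i)|1⟩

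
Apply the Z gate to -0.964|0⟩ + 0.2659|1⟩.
-0.964|0⟩ - 0.2659|1⟩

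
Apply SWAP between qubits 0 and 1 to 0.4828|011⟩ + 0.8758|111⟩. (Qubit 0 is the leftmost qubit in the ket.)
0.4828|101⟩ + 0.8758|111⟩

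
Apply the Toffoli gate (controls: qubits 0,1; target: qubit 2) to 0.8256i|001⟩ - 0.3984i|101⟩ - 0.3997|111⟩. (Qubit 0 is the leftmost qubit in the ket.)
0.8256i|001⟩ - 0.3984i|101⟩ - 0.3997|110⟩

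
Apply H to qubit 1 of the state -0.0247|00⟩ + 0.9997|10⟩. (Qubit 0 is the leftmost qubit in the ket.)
-0.01747|00⟩ - 0.01747|01⟩ + 0.7069|10⟩ + 0.7069|11⟩

H on qubit 1 mixes each pair of kets that differ only in qubit 1: amplitudes (a, b) of (|…0…⟩, |…1…⟩) become ((a + b)/√2, (a − b)/√2). Kets absent from the input have amplitude 0.
(|00⟩, |01⟩): (a, b) = (-0.0247, 0) → (-0.01747, -0.01747)
(|10⟩, |11⟩): (a, b) = (0.9997, 0) → (0.7069, 0.7069)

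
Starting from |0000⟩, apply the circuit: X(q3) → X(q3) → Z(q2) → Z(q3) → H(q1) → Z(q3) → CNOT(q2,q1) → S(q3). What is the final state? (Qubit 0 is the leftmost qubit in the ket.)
1/√2|0000⟩ + 1/√2|0100⟩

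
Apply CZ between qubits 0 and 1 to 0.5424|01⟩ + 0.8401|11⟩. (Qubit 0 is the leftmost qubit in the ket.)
0.5424|01⟩ - 0.8401|11⟩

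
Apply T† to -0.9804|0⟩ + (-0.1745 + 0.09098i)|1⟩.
-0.9804|0⟩ + (-0.05906 + 0.1877i)|1⟩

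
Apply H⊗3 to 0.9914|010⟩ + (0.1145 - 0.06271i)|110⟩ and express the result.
(0.391 - 0.02217i)|000⟩ + (0.391 - 0.02217i)|001⟩ + (-0.391 + 0.02217i)|010⟩ + (-0.391 + 0.02217i)|011⟩ + (0.31 + 0.02217i)|100⟩ + (0.31 + 0.02217i)|101⟩ + (-0.31 - 0.02217i)|110⟩ + (-0.31 - 0.02217i)|111⟩

H⊗3 gives amp(|y⟩) = (1/2√2) Σ_x (−1)^(x·y) amp(|x⟩), where x·y is the number of positions in which both x and y have a 1.
|000⟩: (0.9914 + (0.1145 - 0.06271i))/(2√2) = (0.391 - 0.02217i)
|001⟩: (0.9914 + (0.1145 - 0.06271i))/(2√2) = (0.391 - 0.02217i)
|010⟩: (-0.9914 - (0.1145 - 0.06271i))/(2√2) = (-0.391 + 0.02217i)
|011⟩: (-0.9914 - (0.1145 - 0.06271i))/(2√2) = (-0.391 + 0.02217i)
|100⟩: (0.9914 - (0.1145 - 0.06271i))/(2√2) = (0.31 + 0.02217i)
|101⟩: (0.9914 - (0.1145 - 0.06271i))/(2√2) = (0.31 + 0.02217i)
|110⟩: (-0.9914 + (0.1145 - 0.06271i))/(2√2) = (-0.31 - 0.02217i)
|111⟩: (-0.9914 + (0.1145 - 0.06271i))/(2√2) = (-0.31 - 0.02217i)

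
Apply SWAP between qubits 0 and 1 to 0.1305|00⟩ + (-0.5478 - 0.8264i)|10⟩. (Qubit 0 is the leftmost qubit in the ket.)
0.1305|00⟩ + (-0.5478 - 0.8264i)|01⟩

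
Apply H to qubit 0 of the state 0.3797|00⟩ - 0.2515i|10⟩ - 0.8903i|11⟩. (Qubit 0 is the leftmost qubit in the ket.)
(0.2685 - 0.1778i)|00⟩ - 0.6295i|01⟩ + (0.2685 + 0.1778i)|10⟩ + 0.6295i|11⟩

H on qubit 0 mixes each pair of kets that differ only in qubit 0: amplitudes (a, b) of (|…0…⟩, |…1…⟩) become ((a + b)/√2, (a − b)/√2). Kets absent from the input have amplitude 0.
(|00⟩, |10⟩): (a, b) = (0.3797, -0.2515i) → ((0.2685 - 0.1778i), (0.2685 + 0.1778i))
(|01⟩, |11⟩): (a, b) = (0, -0.8903i) → (-0.6295i, 0.6295i)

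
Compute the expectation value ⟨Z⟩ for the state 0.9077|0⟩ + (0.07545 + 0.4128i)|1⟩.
0.6478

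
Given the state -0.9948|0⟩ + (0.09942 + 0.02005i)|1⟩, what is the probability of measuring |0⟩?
0.9896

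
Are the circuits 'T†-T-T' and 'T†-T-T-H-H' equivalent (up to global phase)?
Yes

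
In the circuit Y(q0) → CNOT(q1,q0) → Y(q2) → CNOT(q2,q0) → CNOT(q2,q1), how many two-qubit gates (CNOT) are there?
3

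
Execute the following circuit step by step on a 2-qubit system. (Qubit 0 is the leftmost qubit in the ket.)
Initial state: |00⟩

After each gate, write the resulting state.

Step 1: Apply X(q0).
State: |10⟩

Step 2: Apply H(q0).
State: 1/√2|00⟩ - 1/√2|10⟩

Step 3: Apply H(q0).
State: |10⟩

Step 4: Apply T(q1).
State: |10⟩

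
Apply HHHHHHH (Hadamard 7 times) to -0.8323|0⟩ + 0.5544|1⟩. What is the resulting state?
-0.1965|0⟩ - 0.9805|1⟩

H² = I, so H^7 = H: a single Hadamard. With (a, b) = (-0.8323, 0.5544), H gives ((a + b)/√2, (a − b)/√2) = (-0.1965, -0.9805).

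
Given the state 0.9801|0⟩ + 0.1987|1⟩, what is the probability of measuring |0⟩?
0.9606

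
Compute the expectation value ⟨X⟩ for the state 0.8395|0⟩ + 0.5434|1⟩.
0.9124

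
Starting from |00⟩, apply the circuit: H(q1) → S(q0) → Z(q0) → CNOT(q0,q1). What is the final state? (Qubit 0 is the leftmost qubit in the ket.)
1/√2|00⟩ + 1/√2|01⟩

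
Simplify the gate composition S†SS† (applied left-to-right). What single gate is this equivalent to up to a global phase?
S†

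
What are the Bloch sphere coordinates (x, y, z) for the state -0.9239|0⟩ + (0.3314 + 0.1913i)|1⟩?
(-0.6124, -0.3535, 0.7072)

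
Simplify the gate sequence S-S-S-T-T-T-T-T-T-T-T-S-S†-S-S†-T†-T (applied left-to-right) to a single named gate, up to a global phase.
S†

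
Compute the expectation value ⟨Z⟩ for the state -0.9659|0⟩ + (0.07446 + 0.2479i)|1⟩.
0.866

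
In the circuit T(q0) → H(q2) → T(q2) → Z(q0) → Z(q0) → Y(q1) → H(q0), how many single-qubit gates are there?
7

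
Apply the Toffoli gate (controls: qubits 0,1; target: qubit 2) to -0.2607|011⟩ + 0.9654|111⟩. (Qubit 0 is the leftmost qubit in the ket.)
-0.2607|011⟩ + 0.9654|110⟩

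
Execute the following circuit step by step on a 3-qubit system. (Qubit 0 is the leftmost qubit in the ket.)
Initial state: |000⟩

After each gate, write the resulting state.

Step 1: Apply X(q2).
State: |001⟩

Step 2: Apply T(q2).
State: (1/√2 + (1/√2)i)|001⟩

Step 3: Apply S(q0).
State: (1/√2 + (1/√2)i)|001⟩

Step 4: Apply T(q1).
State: (1/√2 + (1/√2)i)|001⟩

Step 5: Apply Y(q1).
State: (-1/√2 + (1/√2)i)|011⟩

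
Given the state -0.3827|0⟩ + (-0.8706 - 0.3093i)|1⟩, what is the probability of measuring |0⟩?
0.1465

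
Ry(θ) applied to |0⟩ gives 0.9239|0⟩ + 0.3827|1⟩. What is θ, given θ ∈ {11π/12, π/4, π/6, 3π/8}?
π/4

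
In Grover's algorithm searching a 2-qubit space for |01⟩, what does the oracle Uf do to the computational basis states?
Uf|x⟩ = -|x⟩ if x = 01, else |x⟩ (phase flip on target)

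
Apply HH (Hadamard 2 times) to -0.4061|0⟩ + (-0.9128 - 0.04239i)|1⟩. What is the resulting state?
-0.4061|0⟩ + (-0.9128 - 0.04239i)|1⟩

H² = I, so an even number of Hadamards cancels: H^2 = I and the state is unchanged.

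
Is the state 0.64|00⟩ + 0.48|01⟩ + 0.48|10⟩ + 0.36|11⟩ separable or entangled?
Separable

Writing the state as a|00⟩ + b|01⟩ + c|10⟩ + d|11⟩, it is a product state iff ad − bc = 0.
Here (a, b, c, d) = (0.64, 0.48, 0.48, 0.36): ad − bc = (0.64)(0.36) − (0.48)(0.48) = 0, so the state is separable.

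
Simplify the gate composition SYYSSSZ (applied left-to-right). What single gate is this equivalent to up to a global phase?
Z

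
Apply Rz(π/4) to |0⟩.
(0.9239 - 0.3827i)|0⟩

Rz(π/4) = [[e^(−iθ/2), 0], [0, e^(iθ/2)]] with e^(±iθ/2) = cos(θ/2) ± i·sin(θ/2); θ = π/4, cos(θ/2) ≈ 0.92388, sin(θ/2) ≈ 0.382683.
With a = amp(|0⟩) = 1 and b = amp(|1⟩) = 0:
new amp(|0⟩) = (0.92388 - 0.382683i)·a = (0.9239 - 0.3827i)
new amp(|1⟩) = (0.92388 + 0.382683i)·b = 0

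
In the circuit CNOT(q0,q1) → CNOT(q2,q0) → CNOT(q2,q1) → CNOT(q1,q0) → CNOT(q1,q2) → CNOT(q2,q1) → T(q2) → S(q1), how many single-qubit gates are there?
2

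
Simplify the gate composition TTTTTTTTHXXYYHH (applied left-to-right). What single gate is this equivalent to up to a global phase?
H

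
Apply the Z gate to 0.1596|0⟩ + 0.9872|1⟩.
0.1596|0⟩ - 0.9872|1⟩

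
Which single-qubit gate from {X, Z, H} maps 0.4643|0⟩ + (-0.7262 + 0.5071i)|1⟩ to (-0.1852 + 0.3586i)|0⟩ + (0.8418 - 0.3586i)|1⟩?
H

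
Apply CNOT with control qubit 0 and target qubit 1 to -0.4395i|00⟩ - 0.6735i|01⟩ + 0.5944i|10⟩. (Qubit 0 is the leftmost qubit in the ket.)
-0.4395i|00⟩ - 0.6735i|01⟩ + 0.5944i|11⟩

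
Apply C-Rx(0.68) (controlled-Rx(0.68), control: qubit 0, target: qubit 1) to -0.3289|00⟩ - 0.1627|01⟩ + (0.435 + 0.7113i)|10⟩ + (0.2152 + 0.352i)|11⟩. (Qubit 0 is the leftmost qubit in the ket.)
-0.3289|00⟩ - 0.1627|01⟩ + (0.5275 + 0.5988i)|10⟩ + (0.4401 + 0.1868i)|11⟩

C-Rx(0.68) leaves the control-|0⟩ kets |00⟩, |01⟩ unchanged and applies Rx(0.68) to qubit 1 on the control-|1⟩ pair (|10⟩, |11⟩).
Rx(0.68) = [[cos(θ/2), −i·sin(θ/2)], [−i·sin(θ/2), cos(θ/2)]]; θ = 0.68, cos(θ/2) ≈ 0.942755, sin(θ/2) ≈ 0.333487.
With a = amp(|10⟩) = (0.435 + 0.7113i) and b = amp(|11⟩) = (0.2152 + 0.352i):
new amp(|10⟩) = (0.942755)·a + (-0.333487i)·b = (0.5275 + 0.5988i)
new amp(|11⟩) = (-0.333487i)·a + (0.942755)·b = (0.4401 + 0.1868i)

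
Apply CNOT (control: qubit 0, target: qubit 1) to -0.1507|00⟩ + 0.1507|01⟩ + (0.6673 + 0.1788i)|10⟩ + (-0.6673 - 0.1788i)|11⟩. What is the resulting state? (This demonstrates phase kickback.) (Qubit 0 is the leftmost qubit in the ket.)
-0.1507|00⟩ + 0.1507|01⟩ + (-0.6673 - 0.1788i)|10⟩ + (0.6673 + 0.1788i)|11⟩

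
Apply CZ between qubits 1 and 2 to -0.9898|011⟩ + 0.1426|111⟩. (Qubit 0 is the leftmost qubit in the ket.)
0.9898|011⟩ - 0.1426|111⟩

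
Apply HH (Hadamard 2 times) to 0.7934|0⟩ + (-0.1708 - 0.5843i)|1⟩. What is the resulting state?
0.7934|0⟩ + (-0.1708 - 0.5843i)|1⟩

H² = I, so an even number of Hadamards cancels: H^2 = I and the state is unchanged.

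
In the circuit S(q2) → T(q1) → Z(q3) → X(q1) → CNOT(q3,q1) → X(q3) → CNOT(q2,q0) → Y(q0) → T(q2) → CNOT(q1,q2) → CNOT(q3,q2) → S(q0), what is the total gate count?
12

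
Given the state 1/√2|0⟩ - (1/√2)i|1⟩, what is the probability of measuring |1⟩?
1/2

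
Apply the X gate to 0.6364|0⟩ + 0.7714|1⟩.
0.7714|0⟩ + 0.6364|1⟩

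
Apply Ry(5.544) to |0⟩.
-0.9325|0⟩ + 0.3612|1⟩

Ry(5.544) = [[cos(θ/2), −sin(θ/2)], [sin(θ/2), cos(θ/2)]]; θ = 5.544, cos(θ/2) ≈ -0.932475, sin(θ/2) ≈ 0.361236.
With a = amp(|0⟩) = 1 and b = amp(|1⟩) = 0:
new amp(|0⟩) = (-0.932475)·a + (-0.361236)·b = -0.9325
new amp(|1⟩) = (0.361236)·a + (-0.932475)·b = 0.3612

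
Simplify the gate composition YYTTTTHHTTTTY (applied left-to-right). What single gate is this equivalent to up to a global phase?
Y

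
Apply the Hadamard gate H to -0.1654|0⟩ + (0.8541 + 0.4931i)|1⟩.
(0.487 + 0.3487i)|0⟩ + (-0.7209 - 0.3487i)|1⟩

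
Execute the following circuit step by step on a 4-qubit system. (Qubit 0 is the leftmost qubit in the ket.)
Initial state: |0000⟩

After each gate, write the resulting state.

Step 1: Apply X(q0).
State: |1000⟩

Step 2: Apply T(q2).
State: |1000⟩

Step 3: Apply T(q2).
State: |1000⟩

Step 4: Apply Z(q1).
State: |1000⟩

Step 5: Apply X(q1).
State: |1100⟩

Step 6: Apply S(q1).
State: i|1100⟩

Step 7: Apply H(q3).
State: (1/√2)i|1100⟩ + (1/√2)i|1101⟩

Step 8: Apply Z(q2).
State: (1/√2)i|1100⟩ + (1/√2)i|1101⟩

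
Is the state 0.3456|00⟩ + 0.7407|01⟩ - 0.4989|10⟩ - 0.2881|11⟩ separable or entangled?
Entangled

Writing the state as a|00⟩ + b|01⟩ + c|10⟩ + d|11⟩, it is a product state iff ad − bc = 0.
Here (a, b, c, d) = (0.3456, 0.7407, -0.4989, -0.2881): ad − bc = (0.3456)(-0.2881) − (0.7407)(-0.4989) = 0.27 ≠ 0, so the state is entangled.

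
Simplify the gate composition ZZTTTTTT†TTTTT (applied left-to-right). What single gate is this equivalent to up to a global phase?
T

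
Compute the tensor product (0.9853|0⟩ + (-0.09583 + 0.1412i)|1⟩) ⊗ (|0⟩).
0.9853|00⟩ + (-0.09583 + 0.1412i)|10⟩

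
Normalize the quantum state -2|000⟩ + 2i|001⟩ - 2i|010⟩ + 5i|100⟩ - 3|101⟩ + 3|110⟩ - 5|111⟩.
-0.2236|000⟩ + 0.2236i|001⟩ - 0.2236i|010⟩ + 0.559i|100⟩ - 0.3354|101⟩ + 0.3354|110⟩ - 0.559|111⟩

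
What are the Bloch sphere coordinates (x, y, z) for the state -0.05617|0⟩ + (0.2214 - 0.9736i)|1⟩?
(-0.02487, 0.1094, -0.9938)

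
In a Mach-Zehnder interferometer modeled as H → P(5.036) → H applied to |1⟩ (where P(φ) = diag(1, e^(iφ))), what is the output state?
(0.341 + 0.474i)|0⟩ + (0.659 - 0.474i)|1⟩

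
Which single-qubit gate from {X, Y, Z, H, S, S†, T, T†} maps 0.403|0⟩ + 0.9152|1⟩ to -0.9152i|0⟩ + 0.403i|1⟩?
Y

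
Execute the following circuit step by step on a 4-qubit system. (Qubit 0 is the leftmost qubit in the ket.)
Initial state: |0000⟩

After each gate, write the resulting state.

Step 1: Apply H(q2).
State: 1/√2|0000⟩ + 1/√2|0010⟩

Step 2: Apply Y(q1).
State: (1/√2)i|0100⟩ + (1/√2)i|0110⟩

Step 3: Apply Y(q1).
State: 1/√2|0000⟩ + 1/√2|0010⟩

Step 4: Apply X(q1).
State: 1/√2|0100⟩ + 1/√2|0110⟩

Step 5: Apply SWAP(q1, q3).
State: 1/√2|0001⟩ + 1/√2|0011⟩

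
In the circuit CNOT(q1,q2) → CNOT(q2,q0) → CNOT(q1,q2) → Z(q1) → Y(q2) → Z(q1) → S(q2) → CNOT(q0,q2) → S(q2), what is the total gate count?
9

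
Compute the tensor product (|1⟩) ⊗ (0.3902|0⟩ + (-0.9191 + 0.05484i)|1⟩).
0.3902|10⟩ + (-0.9191 + 0.05484i)|11⟩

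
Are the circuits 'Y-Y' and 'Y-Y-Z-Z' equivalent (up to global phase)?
Yes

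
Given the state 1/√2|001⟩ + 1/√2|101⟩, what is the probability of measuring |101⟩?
1/2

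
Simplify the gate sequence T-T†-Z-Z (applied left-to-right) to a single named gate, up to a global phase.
I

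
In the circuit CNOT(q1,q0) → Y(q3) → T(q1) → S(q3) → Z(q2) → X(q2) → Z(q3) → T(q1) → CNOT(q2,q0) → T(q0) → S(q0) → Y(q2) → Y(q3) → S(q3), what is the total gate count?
14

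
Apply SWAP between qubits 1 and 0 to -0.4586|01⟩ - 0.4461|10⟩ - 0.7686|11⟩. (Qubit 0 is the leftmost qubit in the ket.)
-0.4461|01⟩ - 0.4586|10⟩ - 0.7686|11⟩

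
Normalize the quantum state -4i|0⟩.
-i|0⟩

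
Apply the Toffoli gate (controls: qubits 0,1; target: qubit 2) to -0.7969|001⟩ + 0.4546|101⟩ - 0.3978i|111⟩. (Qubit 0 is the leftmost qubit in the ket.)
-0.7969|001⟩ + 0.4546|101⟩ - 0.3978i|110⟩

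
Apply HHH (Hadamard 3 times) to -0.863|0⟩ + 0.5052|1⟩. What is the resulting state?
-0.253|0⟩ - 0.9675|1⟩

H² = I, so H^3 = H: a single Hadamard. With (a, b) = (-0.863, 0.5052), H gives ((a + b)/√2, (a − b)/√2) = (-0.253, -0.9675).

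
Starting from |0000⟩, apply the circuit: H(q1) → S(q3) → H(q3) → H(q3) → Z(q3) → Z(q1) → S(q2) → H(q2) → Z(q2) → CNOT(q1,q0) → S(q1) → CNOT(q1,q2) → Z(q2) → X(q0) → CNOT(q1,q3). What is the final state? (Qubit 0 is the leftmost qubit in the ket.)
(1/2)i|0101⟩ + (1/2)i|0111⟩ + 1/2|1000⟩ + 1/2|1010⟩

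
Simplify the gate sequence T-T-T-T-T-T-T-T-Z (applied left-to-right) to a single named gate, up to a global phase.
Z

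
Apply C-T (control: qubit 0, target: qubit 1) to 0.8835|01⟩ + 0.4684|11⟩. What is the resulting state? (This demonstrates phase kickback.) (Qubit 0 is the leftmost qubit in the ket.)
0.8835|01⟩ + (0.3312 + 0.3312i)|11⟩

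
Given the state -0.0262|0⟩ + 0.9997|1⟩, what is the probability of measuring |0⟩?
0.0006864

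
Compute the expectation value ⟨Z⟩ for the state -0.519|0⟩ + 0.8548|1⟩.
-0.4613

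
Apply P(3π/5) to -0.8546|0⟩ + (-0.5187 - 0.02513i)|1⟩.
-0.8546|0⟩ + (0.1842 - 0.4855i)|1⟩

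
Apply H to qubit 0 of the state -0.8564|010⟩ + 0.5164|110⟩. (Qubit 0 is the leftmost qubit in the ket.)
-0.2404|010⟩ - 0.9707|110⟩

H on qubit 0 mixes each pair of kets that differ only in qubit 0: amplitudes (a, b) of (|…0…⟩, |…1…⟩) become ((a + b)/√2, (a − b)/√2). Kets absent from the input have amplitude 0.
(|010⟩, |110⟩): (a, b) = (-0.8564, 0.5164) → (-0.2404, -0.9707)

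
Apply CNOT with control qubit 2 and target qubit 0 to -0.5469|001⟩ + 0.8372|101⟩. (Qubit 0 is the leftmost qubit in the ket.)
0.8372|001⟩ - 0.5469|101⟩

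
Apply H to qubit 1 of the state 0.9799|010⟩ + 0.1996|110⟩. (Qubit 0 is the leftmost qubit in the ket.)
0.6929|000⟩ - 0.6929|010⟩ + 0.1411|100⟩ - 0.1411|110⟩

H on qubit 1 mixes each pair of kets that differ only in qubit 1: amplitudes (a, b) of (|…0…⟩, |…1…⟩) become ((a + b)/√2, (a − b)/√2). Kets absent from the input have amplitude 0.
(|000⟩, |010⟩): (a, b) = (0, 0.9799) → (0.6929, -0.6929)
(|100⟩, |110⟩): (a, b) = (0, 0.1996) → (0.1411, -0.1411)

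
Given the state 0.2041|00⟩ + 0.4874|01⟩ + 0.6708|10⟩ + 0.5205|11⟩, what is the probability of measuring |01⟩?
0.2376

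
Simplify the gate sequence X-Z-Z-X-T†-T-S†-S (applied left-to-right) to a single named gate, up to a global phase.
I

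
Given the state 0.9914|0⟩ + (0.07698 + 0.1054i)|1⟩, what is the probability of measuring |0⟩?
0.9829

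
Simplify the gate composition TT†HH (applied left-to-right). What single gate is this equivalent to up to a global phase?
I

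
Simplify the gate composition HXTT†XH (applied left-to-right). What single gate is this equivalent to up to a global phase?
I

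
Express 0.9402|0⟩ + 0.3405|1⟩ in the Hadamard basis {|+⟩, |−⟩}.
0.9056|+⟩ + 0.4241|−⟩

With |ψ⟩ = α|0⟩ + β|1⟩, the Hadamard-basis coefficients are ⟨+|ψ⟩ = (α + β)/√2 and ⟨−|ψ⟩ = (α − β)/√2.
Here α = 0.9402, β = 0.3405: (α + β)/√2 = 0.9056, (α − β)/√2 = 0.4241.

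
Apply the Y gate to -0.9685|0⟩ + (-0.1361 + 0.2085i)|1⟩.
(0.2085 + 0.1361i)|0⟩ - 0.9685i|1⟩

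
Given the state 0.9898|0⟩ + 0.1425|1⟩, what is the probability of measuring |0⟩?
0.9797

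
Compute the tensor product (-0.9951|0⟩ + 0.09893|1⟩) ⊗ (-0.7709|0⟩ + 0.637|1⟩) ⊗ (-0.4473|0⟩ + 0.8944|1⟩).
-0.3431|000⟩ + 0.6861|001⟩ + 0.2835|010⟩ - 0.5669|011⟩ + 0.03411|100⟩ - 0.06821|101⟩ - 0.02819|110⟩ + 0.05636|111⟩

amp(|b₁b₂…⟩) = product of the factor amplitudes for bits b₁, b₂, …; only kets whose every factor amplitude is nonzero survive.
|000⟩: (-0.9951)(-0.7709)(-0.4473) = -0.3431
|001⟩: (-0.9951)(-0.7709)(0.8944) = 0.6861
|010⟩: (-0.9951)(0.637)(-0.4473) = 0.2835
|011⟩: (-0.9951)(0.637)(0.8944) = -0.5669
|100⟩: (0.09893)(-0.7709)(-0.4473) = 0.03411
|101⟩: (0.09893)(-0.7709)(0.8944) = -0.06821
|110⟩: (0.09893)(0.637)(-0.4473) = -0.02819
|111⟩: (0.09893)(0.637)(0.8944) = 0.05636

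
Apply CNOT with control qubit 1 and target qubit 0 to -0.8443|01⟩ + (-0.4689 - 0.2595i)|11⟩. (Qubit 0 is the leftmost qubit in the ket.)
(-0.4689 - 0.2595i)|01⟩ - 0.8443|11⟩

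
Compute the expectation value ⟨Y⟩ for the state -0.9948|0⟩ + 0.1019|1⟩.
0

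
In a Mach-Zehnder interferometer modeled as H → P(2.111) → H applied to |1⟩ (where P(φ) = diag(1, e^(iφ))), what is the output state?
(0.7572 - 0.4288i)|0⟩ + (0.2428 + 0.4288i)|1⟩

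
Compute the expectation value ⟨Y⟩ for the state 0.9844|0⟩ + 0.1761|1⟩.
0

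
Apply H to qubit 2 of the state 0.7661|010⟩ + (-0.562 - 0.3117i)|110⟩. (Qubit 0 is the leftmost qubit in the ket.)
0.5417|010⟩ + 0.5417|011⟩ + (-0.3974 - 0.2204i)|110⟩ + (-0.3974 - 0.2204i)|111⟩

H on qubit 2 mixes each pair of kets that differ only in qubit 2: amplitudes (a, b) of (|…0…⟩, |…1…⟩) become ((a + b)/√2, (a − b)/√2). Kets absent from the input have amplitude 0.
(|010⟩, |011⟩): (a, b) = (0.7661, 0) → (0.5417, 0.5417)
(|110⟩, |111⟩): (a, b) = ((-0.562 - 0.3117i), 0) → ((-0.3974 - 0.2204i), (-0.3974 - 0.2204i))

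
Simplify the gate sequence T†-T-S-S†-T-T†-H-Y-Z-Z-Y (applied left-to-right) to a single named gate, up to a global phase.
H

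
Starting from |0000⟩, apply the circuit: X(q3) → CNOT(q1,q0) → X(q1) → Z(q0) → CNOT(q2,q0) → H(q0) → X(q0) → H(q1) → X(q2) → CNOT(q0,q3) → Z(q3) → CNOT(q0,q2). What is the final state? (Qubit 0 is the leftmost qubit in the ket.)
-1/2|0011⟩ + 1/2|0111⟩ + 1/2|1000⟩ - 1/2|1100⟩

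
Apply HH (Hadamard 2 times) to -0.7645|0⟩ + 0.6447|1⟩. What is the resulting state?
-0.7645|0⟩ + 0.6447|1⟩

H² = I, so an even number of Hadamards cancels: H^2 = I and the state is unchanged.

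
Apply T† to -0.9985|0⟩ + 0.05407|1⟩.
-0.9985|0⟩ + (0.03823 - 0.03823i)|1⟩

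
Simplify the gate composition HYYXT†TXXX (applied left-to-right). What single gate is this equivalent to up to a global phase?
H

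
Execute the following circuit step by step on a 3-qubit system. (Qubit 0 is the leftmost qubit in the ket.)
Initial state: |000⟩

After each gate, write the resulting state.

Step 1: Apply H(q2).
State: 1/√2|000⟩ + 1/√2|001⟩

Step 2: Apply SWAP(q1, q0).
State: 1/√2|000⟩ + 1/√2|001⟩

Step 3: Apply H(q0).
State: 1/2|000⟩ + 1/2|001⟩ + 1/2|100⟩ + 1/2|101⟩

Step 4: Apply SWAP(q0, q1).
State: 1/2|000⟩ + 1/2|001⟩ + 1/2|010⟩ + 1/2|011⟩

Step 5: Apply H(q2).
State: 1/√2|000⟩ + 1/√2|010⟩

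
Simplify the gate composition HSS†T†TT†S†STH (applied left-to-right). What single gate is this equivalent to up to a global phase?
I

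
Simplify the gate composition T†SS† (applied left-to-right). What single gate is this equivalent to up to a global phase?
T†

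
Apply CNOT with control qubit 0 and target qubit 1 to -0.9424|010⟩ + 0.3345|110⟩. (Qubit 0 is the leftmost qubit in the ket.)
-0.9424|010⟩ + 0.3345|100⟩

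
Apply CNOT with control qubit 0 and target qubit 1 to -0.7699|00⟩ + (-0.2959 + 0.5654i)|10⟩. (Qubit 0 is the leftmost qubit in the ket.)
-0.7699|00⟩ + (-0.2959 + 0.5654i)|11⟩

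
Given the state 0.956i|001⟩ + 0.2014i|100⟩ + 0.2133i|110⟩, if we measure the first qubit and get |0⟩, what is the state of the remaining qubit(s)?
i|01⟩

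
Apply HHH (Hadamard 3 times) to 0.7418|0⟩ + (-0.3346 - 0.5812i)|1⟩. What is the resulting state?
(0.2879 - 0.411i)|0⟩ + (0.7611 + 0.411i)|1⟩

H² = I, so H^3 = H: a single Hadamard. With (a, b) = (0.7418, (-0.3346 - 0.5812i)), H gives ((a + b)/√2, (a − b)/√2) = ((0.2879 - 0.411i), (0.7611 + 0.411i)).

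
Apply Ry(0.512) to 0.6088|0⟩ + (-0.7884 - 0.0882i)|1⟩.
(0.7886 + 0.02233i)|0⟩ + (-0.6086 - 0.08533i)|1⟩

Ry(0.512) = [[cos(θ/2), −sin(θ/2)], [sin(θ/2), cos(θ/2)]]; θ = 0.512, cos(θ/2) ≈ 0.967411, sin(θ/2) ≈ 0.253213.
With a = amp(|0⟩) = 0.6088 and b = amp(|1⟩) = (-0.7884 - 0.0882i):
new amp(|0⟩) = (0.967411)·a + (-0.253213)·b = (0.7886 + 0.02233i)
new amp(|1⟩) = (0.253213)·a + (0.967411)·b = (-0.6086 - 0.08533i)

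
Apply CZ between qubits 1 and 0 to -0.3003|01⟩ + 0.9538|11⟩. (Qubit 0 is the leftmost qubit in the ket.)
-0.3003|01⟩ - 0.9538|11⟩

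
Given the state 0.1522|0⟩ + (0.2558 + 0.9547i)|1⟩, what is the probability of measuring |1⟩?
0.9769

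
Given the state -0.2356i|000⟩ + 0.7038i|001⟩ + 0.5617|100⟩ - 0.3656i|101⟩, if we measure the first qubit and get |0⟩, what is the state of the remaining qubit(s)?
-0.3174i|00⟩ + 0.9483i|01⟩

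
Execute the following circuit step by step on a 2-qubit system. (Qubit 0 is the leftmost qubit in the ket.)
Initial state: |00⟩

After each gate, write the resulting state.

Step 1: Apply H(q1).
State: 1/√2|00⟩ + 1/√2|01⟩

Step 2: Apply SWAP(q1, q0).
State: 1/√2|00⟩ + 1/√2|10⟩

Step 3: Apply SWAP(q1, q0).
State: 1/√2|00⟩ + 1/√2|01⟩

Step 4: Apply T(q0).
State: 1/√2|00⟩ + 1/√2|01⟩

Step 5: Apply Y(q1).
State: -(1/√2)i|00⟩ + (1/√2)i|01⟩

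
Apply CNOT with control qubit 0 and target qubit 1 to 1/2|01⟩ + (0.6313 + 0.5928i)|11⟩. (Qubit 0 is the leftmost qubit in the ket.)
1/2|01⟩ + (0.6313 + 0.5928i)|10⟩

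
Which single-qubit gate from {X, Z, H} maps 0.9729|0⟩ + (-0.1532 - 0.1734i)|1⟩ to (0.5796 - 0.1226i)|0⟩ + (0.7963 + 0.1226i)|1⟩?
H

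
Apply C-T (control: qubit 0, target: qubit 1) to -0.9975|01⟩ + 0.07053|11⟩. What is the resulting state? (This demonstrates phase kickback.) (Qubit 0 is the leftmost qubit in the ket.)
-0.9975|01⟩ + (0.04987 + 0.04987i)|11⟩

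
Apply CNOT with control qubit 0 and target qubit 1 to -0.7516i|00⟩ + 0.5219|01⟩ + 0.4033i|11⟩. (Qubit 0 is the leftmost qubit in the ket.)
-0.7516i|00⟩ + 0.5219|01⟩ + 0.4033i|10⟩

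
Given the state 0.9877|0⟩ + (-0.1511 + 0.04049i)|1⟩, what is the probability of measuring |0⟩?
0.9756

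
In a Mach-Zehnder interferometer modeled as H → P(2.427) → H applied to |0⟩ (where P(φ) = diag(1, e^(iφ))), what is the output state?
(0.1223 + 0.3277i)|0⟩ + (0.8777 - 0.3277i)|1⟩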